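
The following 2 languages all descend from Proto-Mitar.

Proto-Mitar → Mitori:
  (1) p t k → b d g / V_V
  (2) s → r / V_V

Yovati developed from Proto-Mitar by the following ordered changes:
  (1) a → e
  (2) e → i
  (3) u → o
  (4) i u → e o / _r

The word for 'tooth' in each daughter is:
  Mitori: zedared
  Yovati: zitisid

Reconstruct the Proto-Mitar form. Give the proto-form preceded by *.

Position 5: Mitori has r, Yovati has s. Yovati preserves s here (none of its changes turn any other segment into s), so the proto-segment is *s.
Position 4: Mitori has a, Yovati has i. Mitori preserves a here (none of its changes turn any other segment into a), so the proto-segment is *a.
Verify the candidate proto-form against each daughter:
Mitori: *zetased
  zetased → zedased   [intervocalic voicing]
  zedased → zedared   [rhotacism]
  giving Mitori zedared.
Yovati: *zetased
  zetased → zetesed   [vowel merger]
  zetesed → zitisid   [vowel merger]
  zitisid (rule 3 does not apply)
  zitisid (rule 4 does not apply)
  giving Yovati zitisid.
*zetased is the unique common source.

*zetased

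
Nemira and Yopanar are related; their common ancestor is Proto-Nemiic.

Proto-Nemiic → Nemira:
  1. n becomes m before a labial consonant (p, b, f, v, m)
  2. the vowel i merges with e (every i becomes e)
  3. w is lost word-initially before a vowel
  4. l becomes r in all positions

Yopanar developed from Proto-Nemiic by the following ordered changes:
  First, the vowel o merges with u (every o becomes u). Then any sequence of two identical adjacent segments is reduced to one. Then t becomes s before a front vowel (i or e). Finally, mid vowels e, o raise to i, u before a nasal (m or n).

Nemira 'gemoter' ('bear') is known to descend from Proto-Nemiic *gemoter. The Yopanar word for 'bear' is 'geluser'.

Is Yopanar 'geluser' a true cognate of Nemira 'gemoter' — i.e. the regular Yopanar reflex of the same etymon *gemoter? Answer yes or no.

no

Derive the expected Yopanar reflex of *gemoter:
Yopanar: *gemoter > gemuter > gemuser > gimuser  (by vowel merger, palatalisation, pre-nasal raising)
The regular Yopanar reflex would be 'gimuser', but the attested form is 'geluser'. The correspondence is irregular, so they are not cognates (the Yopanar form has a different source).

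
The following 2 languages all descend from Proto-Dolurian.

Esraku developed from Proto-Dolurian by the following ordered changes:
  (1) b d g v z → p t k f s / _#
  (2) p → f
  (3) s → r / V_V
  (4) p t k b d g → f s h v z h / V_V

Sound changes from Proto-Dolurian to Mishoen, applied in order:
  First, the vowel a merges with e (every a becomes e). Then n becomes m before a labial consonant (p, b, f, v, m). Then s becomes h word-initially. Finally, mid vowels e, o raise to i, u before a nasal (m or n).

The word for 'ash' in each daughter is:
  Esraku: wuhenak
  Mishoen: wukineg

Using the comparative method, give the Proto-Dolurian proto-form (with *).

*wukenag

Position 3: Esraku has h, Mishoen has k. Mishoen preserves k here (none of its changes turn any other segment into k), so the proto-segment is *k.
Position 4: Esraku has e, Mishoen has i. Esraku preserves e here (none of its changes turn any other segment into e), so the proto-segment is *e.
This points to *wukenag. Verify forward in each daughter:
Esraku: start from *wukenag.
  rule 1 (final devoicing): wukenag → wukenak
  rule 2: no change — wukenak
  rule 3: no change — wukenak
  rule 4 (intervocalic lenition): wukenak → wuhenak
  ⇒ Esraku wuhenak
Mishoen: *wukenag
  wukenag → wukeneg   [vowel merger]
  wukeneg (rule 2 does not apply)
  wukeneg (rule 3 does not apply)
  wukeneg → wukineg   [pre-nasal raising]
  giving Mishoen wukineg.
Only *wukenag yields all of Esraku wuhenak, Mishoen wukineg.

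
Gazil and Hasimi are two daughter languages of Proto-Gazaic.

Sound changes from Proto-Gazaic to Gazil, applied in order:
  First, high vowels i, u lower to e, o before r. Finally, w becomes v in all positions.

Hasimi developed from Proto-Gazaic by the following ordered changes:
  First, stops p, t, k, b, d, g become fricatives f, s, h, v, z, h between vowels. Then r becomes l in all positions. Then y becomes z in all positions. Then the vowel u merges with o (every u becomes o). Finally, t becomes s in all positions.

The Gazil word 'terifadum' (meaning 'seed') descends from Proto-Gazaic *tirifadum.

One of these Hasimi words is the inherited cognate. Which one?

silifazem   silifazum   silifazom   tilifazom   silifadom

Hasimi: *tirifadum
  tirifadum → tirifazum   [intervocalic lenition]
  tirifazum → tilifazum   [unconditioned shift]
  tilifazum (rule 3 does not apply)
  tilifazum → tilifazom   [vowel merger]
  tilifazom → silifazom   [unconditioned shift]
  giving Hasimi silifazom.

silifazom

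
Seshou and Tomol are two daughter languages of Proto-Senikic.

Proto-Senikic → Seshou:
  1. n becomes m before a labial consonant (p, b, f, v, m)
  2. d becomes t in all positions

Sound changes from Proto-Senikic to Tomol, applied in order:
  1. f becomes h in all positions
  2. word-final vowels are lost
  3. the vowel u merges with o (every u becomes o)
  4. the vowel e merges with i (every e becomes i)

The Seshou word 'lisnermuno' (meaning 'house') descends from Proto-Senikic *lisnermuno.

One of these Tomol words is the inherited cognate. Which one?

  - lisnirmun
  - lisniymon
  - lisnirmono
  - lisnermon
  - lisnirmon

Tomol: *lisnermuno
  lisnermuno (rule 1 does not apply)
  lisnermuno → lisnermun   [apocope]
  lisnermun → lisnermon   [vowel merger]
  lisnermon → lisnirmon   [vowel merger]
  giving Tomol lisnirmon.

lisnirmon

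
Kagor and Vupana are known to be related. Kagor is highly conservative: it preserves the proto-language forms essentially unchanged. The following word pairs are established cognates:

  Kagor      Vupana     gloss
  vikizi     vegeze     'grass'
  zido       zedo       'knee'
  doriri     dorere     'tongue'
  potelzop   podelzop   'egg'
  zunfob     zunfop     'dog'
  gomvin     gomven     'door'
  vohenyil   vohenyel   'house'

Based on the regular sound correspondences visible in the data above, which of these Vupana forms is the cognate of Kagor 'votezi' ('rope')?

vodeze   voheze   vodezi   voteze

vodeze

potelzop ~ podelzop — Kagor t corresponds to Vupana d between vowels (before a front vowel).
vikizi ~ vegeze, doriri ~ dorere — Kagor i corresponds to Vupana e word-finally.
Applying these to Kagor 'votezi':
  votezi → vodezi   (t→d between vowels (before a front vowel))
  vodezi → vodeze   (i→e word-finally)
So the Vupana cognate is 'vodeze'.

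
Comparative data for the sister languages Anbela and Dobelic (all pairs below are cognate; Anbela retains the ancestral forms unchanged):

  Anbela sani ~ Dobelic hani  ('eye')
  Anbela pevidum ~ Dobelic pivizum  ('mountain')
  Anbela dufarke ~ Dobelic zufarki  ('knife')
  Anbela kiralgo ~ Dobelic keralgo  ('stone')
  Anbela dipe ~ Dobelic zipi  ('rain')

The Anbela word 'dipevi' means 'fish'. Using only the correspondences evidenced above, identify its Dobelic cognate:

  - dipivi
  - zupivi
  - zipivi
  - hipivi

dipe ~ zipi — Anbela d corresponds to Dobelic z word-initially before a front vowel.
pevidum ~ pivizum — Anbela e corresponds to Dobelic i after a consonant, before a labial obstruent.
Applying these to Anbela 'dipevi':
  dipevi → zipevi   (d→z word-initially before a front vowel)
  zipevi → zipivi   (e→i after a consonant, before a labial obstruent)
So the Dobelic cognate is 'zipivi'.

zipivi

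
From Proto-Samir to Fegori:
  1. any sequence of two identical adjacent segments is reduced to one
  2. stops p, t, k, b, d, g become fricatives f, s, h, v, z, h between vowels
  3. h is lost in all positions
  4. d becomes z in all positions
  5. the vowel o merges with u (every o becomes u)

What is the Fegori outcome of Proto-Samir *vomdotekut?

Fegori: start from *vomdotekut.
  rule 1: no change — vomdotekut
  rule 2 (intervocalic lenition): vomdotekut → vomdosehut
  rule 3 (h-loss): vomdosehut → vomdoseut
  rule 4 (unconditioned shift): vomdoseut → vomzoseut
  rule 5 (vowel merger): vomzoseut → vumzuseut
  ⇒ Fegori vumzuseut

vumzuseut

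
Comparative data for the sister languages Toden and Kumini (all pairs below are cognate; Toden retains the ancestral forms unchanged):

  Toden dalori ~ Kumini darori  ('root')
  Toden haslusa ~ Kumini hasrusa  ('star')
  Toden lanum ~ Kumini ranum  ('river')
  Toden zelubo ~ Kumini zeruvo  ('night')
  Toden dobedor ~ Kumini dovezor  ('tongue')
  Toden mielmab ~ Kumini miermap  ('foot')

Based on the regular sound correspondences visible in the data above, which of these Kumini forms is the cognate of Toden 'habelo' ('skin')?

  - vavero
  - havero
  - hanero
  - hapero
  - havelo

havero

dobedor ~ dovezor — Toden b corresponds to Kumini v between vowels (before a front vowel).
dalori ~ darori — Toden l corresponds to Kumini r between vowels (before a back vowel).
Applying these to Toden 'habelo':
  habelo → havelo   (b→v between vowels (before a front vowel))
  havelo → havero   (l→r between vowels (before a back vowel))
So the Kumini cognate is 'havero'.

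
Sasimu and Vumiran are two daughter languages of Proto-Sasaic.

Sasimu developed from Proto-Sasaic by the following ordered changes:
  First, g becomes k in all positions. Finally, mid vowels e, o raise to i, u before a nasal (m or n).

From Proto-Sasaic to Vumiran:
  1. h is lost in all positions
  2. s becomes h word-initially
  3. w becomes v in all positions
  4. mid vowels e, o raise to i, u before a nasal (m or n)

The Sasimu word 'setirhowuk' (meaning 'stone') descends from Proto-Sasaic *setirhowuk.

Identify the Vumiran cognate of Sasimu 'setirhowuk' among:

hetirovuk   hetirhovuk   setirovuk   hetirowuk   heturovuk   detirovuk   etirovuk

hetirovuk

Vumiran: *setirhowuk
  setirhowuk → setirowuk   [h-loss]
  setirowuk → hetirowuk   [debuccalisation]
  hetirowuk → hetirovuk   [unconditioned shift]
  hetirovuk (rule 4 does not apply)
  giving Vumiran hetirovuk.
Among the options, 'hetirovuk' alone shows every Vumiran change applied in order.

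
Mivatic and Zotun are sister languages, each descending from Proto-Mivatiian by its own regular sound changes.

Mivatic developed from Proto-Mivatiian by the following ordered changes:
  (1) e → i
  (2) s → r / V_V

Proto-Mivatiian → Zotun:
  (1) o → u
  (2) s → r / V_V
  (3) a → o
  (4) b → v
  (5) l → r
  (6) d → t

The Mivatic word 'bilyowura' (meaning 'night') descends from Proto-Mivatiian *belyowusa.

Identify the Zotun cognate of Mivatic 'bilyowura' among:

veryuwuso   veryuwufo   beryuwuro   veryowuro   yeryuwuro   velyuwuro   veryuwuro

Zotun: *belyowusa > belyuwusa > belyuwura > belyuwuro > velyuwuro > veryuwuro  (by vowel merger, rhotacism, vowel merger, unconditioned shift, unconditioned shift)
Among the options, 'veryuwuro' alone shows every Zotun change applied in order.

veryuwuro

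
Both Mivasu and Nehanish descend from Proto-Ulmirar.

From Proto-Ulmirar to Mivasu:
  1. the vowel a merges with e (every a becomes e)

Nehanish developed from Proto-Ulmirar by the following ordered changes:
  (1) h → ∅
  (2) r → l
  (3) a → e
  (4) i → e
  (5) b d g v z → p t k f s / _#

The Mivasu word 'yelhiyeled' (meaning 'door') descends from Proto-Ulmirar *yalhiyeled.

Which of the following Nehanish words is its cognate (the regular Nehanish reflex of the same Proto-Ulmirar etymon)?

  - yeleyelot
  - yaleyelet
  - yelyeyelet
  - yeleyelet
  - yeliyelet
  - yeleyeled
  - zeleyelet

yeleyelet

Nehanish: *yalhiyeled
  yalhiyeled → yaliyeled   [h-loss]
  yaliyeled (rule 2 does not apply)
  yaliyeled → yeliyeled   [vowel merger]
  yeliyeled → yeleyeled   [vowel merger]
  yeleyeled → yeleyelet   [final devoicing]
  giving Nehanish yeleyelet.
Among the options, 'yeleyelet' alone shows every Nehanish change applied in order.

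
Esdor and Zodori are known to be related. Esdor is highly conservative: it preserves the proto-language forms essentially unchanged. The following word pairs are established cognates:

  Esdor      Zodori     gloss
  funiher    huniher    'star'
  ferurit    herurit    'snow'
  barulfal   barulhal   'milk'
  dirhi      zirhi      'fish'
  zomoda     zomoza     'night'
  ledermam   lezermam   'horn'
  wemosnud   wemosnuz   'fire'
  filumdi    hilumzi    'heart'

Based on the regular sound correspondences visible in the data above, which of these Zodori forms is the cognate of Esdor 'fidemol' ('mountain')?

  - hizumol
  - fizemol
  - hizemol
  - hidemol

hizemol

filumdi ~ hilumzi — Esdor f corresponds to Zodori h word-initially before a front vowel.
ledermam ~ lezermam — Esdor d corresponds to Zodori z between vowels (before a front vowel).
Applying these to Esdor 'fidemol':
  fidemol → hidemol   (f→h word-initially before a front vowel)
  hidemol → hizemol   (d→z between vowels (before a front vowel))
So the Zodori cognate is 'hizemol'.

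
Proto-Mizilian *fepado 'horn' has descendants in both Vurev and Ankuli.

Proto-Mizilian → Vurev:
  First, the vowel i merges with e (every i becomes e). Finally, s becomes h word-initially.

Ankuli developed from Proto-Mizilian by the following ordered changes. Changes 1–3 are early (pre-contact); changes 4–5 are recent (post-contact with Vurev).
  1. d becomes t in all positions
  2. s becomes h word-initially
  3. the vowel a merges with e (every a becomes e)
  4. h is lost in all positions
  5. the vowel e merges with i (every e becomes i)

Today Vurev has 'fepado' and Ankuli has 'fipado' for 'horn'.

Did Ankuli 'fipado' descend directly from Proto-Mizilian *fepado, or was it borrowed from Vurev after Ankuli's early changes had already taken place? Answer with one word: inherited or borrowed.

borrowed

If inherited, *fepado would pass through all of Ankuli's changes:
Ankuli: *fepado
  fepado → fepato   [unconditioned shift]
  fepato (rule 2 does not apply)
  fepato → fepeto   [vowel merger]
  fepeto (rule 4 does not apply)
  fepeto → fipito   [vowel merger]
  giving Ankuli fipito.
If borrowed from Vurev 'fepado' after the early changes, it would undergo only the recent ones:
  rule 4 (h-loss): no change (fepado)
  rule 5 (vowel merger): fepado → fipado
  ⇒ as a loan: fipado
Ankuli 'fipado' matches the loan outcome 'fipado', not the inherited 'fipito' — it skipped the early Ankuli changes, so it was borrowed from Vurev.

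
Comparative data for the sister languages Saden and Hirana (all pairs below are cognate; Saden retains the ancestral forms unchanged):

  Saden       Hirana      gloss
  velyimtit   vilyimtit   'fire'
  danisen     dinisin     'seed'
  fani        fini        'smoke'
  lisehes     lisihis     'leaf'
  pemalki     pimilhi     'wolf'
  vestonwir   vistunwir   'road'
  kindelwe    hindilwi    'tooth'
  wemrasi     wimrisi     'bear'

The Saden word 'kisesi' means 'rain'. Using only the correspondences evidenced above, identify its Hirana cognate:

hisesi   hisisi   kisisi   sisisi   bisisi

kindelwe ~ hindilwi — Saden k corresponds to Hirana h word-initially before a front vowel.
velyimtit ~ vilyimtit, lisehes ~ lisihis — Saden e corresponds to Hirana i after a consonant, before a consonant other than r, m, n, p, b, f, v.
Applying these to Saden 'kisesi':
  kisesi → hisesi   (k→h word-initially before a front vowel)
  hisesi → hisisi   (e→i after a consonant, before a consonant other than r, m, n, p, b, f, v)
So the Hirana cognate is 'hisisi'.

hisisi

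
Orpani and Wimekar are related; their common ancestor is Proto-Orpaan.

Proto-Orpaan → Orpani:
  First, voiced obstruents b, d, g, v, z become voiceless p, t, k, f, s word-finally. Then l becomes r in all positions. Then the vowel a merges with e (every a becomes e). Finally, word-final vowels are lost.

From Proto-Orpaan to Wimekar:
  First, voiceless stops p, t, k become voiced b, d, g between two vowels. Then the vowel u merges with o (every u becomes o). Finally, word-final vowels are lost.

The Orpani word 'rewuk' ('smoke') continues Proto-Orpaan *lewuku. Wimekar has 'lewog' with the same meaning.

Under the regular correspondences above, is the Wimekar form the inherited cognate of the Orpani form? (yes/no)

Derive the expected Wimekar reflex of *lewuku:
Wimekar: *lewuku
  lewuku → lewugu   [intervocalic voicing]
  lewugu → lewogo   [vowel merger]
  lewogo → lewog   [apocope]
  giving Wimekar lewog.
Wimekar 'lewog' matches the regular reflex exactly, so the pair is cognate.

yes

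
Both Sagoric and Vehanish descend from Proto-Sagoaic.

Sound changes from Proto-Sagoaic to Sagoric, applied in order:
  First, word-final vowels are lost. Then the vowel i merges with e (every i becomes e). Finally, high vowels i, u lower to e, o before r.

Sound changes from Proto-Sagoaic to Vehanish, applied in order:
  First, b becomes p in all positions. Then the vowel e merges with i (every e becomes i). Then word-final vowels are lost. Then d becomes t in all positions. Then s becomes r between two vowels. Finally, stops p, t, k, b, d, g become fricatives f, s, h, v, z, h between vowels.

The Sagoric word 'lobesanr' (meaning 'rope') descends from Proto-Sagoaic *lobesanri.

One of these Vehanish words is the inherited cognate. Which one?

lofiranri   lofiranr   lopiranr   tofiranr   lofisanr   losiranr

Vehanish: *lobesanri
  lobesanri → lopesanri   [unconditioned shift]
  lopesanri → lopisanri   [vowel merger]
  lopisanri → lopisanr   [apocope]
  lopisanr (rule 4 does not apply)
  lopisanr → lopiranr   [rhotacism]
  lopiranr → lofiranr   [intervocalic lenition]
  giving Vehanish lofiranr.
Only 'lofiranr' matches the regular Vehanish development of *lobesanri.

lofiranr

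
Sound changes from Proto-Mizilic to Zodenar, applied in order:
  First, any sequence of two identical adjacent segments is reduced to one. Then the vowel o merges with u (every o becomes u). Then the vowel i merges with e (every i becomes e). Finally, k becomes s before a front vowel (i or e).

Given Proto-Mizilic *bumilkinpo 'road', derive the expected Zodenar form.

Zodenar: *bumilkinpo > bumilkinpu > bumelkenpu > bumelsenpu  (by vowel merger, vowel merger, palatalisation)

bumelsenpu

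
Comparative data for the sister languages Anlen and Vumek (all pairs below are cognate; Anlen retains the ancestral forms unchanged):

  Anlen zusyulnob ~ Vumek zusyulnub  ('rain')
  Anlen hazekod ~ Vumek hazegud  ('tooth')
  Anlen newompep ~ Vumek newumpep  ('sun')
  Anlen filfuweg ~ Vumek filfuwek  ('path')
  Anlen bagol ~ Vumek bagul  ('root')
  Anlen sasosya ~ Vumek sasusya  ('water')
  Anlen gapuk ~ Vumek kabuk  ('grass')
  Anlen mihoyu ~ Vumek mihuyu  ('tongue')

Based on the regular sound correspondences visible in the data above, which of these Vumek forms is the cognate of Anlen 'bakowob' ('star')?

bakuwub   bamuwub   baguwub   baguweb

baguwub

hazekod ~ hazegud — Anlen k corresponds to Vumek g between vowels (before a back vowel).
hazekod ~ hazegud, bagol ~ bagul — Anlen o corresponds to Vumek u after a consonant, before a consonant other than r, m, n, p, b, f, v.
zusyulnob ~ zusyulnub — Anlen o corresponds to Vumek u after a consonant, before a labial obstruent.
Applying these to Anlen 'bakowob':
  bakowob → bagowob   (k→g between vowels (before a back vowel))
  bagowob → baguwob   (o→u after a consonant, before a consonant other than r, m, n, p, b, f, v)
  baguwob → baguwub   (o→u after a consonant, before a labial obstruent)
So the Vumek cognate is 'baguwub'.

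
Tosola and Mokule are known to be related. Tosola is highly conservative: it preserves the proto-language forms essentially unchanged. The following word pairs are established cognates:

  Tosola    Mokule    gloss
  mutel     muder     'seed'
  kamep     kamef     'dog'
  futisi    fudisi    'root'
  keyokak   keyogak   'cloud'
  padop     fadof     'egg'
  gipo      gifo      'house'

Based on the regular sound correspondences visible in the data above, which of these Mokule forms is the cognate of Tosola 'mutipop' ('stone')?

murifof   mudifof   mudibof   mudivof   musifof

mudifof

futisi ~ fudisi — Tosola t corresponds to Mokule d between vowels (before a front vowel).
gipo ~ gifo — Tosola p corresponds to Mokule f between vowels (before a back vowel).
kamep ~ kamef, padop ~ fadof — Tosola p corresponds to Mokule f word-finally.
Applying these to Tosola 'mutipop':
  mutipop → mudipop   (t→d between vowels (before a front vowel))
  mudipop → mudifop   (p→f between vowels (before a back vowel))
  mudifop → mudifof   (p→f word-finally)
So the Mokule cognate is 'mudifof'.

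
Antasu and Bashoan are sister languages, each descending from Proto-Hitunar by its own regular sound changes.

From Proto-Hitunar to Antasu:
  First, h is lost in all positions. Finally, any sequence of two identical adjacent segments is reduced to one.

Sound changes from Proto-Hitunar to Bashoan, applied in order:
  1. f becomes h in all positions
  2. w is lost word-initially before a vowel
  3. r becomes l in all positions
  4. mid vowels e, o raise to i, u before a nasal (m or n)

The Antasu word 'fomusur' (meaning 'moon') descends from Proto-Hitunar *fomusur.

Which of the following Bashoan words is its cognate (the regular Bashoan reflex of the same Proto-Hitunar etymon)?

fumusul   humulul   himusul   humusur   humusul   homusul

Bashoan: *fomusur
  fomusur → homusur   [unconditioned shift]
  homusur (rule 2 does not apply)
  homusur → homusul   [unconditioned shift]
  homusul → humusul   [pre-nasal raising]
  giving Bashoan humusul.
Only 'humusul' matches the regular Bashoan development of *fomusur.

humusul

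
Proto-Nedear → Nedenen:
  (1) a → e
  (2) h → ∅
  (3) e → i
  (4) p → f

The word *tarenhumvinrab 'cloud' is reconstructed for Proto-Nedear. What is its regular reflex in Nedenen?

Nedenen: *tarenhumvinrab
  tarenhumvinrab → terenhumvinreb   [vowel merger]
  terenhumvinreb → terenumvinreb   [h-loss]
  terenumvinreb → tirinumvinrib   [vowel merger]
  tirinumvinrib (rule 4 does not apply)
  giving Nedenen tirinumvinrib.

tirinumvinrib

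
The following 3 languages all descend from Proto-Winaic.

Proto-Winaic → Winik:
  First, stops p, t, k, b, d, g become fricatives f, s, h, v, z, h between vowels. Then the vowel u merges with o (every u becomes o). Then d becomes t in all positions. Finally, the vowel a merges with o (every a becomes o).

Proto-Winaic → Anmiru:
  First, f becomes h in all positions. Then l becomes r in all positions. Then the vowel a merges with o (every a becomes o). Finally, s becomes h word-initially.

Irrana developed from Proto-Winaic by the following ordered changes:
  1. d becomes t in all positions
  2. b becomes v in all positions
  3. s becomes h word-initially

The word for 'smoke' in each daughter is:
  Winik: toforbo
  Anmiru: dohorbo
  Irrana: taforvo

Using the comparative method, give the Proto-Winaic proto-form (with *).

*daforbo

Position 1: Winik has t, Anmiru has d, Irrana has t. Anmiru preserves d here (none of its changes turn any other segment into d), so the proto-segment is *d.
Position 3: Winik has f, Anmiru has h, Irrana has f. Irrana preserves f here (none of its changes turn any other segment into f), so the proto-segment is *f.
Continuing position by position gives *daforbo; check it forward:
Winik: start from *daforbo.
  rule 1: no change — daforbo
  rule 2: no change — daforbo
  rule 3 (unconditioned shift): daforbo → taforbo
  rule 4 (vowel merger): taforbo → toforbo
  ⇒ Winik toforbo
Anmiru: *daforbo > dahorbo > dohorbo  (by unconditioned shift, vowel merger)
Irrana: *daforbo > taforbo > taforvo  (by unconditioned shift, unconditioned shift)
No other proto-form is consistent with every reflex, so the reconstruction is *daforbo.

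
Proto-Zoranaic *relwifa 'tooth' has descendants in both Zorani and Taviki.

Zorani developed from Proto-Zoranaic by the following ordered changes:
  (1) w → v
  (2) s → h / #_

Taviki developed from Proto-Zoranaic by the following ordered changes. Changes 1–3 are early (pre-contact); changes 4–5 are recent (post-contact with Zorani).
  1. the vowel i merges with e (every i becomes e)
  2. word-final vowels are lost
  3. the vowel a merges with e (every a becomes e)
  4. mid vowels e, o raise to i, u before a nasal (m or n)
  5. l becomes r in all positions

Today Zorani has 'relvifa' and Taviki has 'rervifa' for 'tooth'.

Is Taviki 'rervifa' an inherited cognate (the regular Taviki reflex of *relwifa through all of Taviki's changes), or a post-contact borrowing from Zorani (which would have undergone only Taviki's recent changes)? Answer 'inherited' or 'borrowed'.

borrowed

If inherited, *relwifa would pass through all of Taviki's changes:
Taviki: *relwifa > relwefa > relwef > rerwef  (by vowel merger, apocope, unconditioned shift)
If borrowed from Zorani 'relvifa' after the early changes, it would undergo only the recent ones:
  rule 4 (pre-nasal raising): no change (relvifa)
  rule 5 (unconditioned shift): relvifa → rervifa
  ⇒ as a loan: rervifa
Taviki 'rervifa' matches the loan outcome 'rervifa', not the inherited 'rerwef' — it skipped the early Taviki changes, so it was borrowed from Zorani.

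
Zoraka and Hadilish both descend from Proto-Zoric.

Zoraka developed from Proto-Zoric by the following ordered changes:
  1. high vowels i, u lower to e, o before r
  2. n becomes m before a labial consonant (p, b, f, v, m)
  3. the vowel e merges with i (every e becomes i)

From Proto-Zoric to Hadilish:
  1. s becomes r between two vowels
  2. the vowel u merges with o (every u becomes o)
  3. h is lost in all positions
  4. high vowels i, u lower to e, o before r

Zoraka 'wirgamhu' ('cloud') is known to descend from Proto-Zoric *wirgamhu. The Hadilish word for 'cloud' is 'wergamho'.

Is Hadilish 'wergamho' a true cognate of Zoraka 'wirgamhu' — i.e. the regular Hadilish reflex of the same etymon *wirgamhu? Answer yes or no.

no

Derive the expected Hadilish reflex of *wirgamhu:
Hadilish: start from *wirgamhu.
  rule 1: no change — wirgamhu
  rule 2 (vowel merger): wirgamhu → wirgamho
  rule 3 (h-loss): wirgamho → wirgamo
  rule 4 (pre-rhotic lowering): wirgamo → wergamo
  ⇒ Hadilish wergamo
The regular Hadilish reflex would be 'wergamo', but the attested form is 'wergamho'. The correspondence is irregular, so they are not cognates (the Hadilish form has a different source).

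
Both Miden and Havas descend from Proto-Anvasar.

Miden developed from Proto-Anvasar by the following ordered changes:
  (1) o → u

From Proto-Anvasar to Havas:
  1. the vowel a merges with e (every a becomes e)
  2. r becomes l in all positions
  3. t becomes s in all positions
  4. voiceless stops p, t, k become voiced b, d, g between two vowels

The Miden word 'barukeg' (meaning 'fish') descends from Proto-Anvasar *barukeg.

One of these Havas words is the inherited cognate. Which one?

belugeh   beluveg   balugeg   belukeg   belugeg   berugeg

belugeg

Havas: *barukeg > berukeg > belukeg > belugeg  (by vowel merger, unconditioned shift, intervocalic voicing)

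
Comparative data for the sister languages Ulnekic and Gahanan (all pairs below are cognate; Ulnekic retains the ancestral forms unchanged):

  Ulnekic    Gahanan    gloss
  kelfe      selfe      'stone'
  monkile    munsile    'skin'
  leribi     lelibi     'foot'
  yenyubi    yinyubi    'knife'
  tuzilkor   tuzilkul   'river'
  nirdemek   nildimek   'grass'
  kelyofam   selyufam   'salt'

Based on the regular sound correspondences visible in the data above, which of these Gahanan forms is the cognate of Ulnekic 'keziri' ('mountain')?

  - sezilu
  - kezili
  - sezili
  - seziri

kelfe ~ selfe, kelyofam ~ selyufam — Ulnekic k corresponds to Gahanan s word-initially before a front vowel.
leribi ~ lelibi — Ulnekic r corresponds to Gahanan l between vowels (before a front vowel).
Applying these to Ulnekic 'keziri':
  keziri → seziri   (k→s word-initially before a front vowel)
  seziri → sezili   (r→l between vowels (before a front vowel))
So the Gahanan cognate is 'sezili'.

sezili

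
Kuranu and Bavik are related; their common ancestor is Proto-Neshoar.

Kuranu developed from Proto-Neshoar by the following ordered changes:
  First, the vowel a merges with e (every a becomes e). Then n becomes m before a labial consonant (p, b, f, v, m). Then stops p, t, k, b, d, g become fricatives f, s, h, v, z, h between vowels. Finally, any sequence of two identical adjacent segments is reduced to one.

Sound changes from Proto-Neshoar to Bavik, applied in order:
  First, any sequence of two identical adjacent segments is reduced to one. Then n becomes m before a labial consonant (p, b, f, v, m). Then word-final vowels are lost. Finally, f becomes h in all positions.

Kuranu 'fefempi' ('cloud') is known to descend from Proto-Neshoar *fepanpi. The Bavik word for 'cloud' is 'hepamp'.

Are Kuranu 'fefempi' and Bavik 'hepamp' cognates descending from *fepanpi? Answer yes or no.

Derive the expected Bavik reflex of *fepanpi:
Bavik: *fepanpi
  fepanpi (rule 1 does not apply)
  fepanpi → fepampi   [nasal place assimilation]
  fepampi → fepamp   [apocope]
  fepamp → hepamp   [unconditioned shift]
  giving Bavik hepamp.
Bavik 'hepamp' matches the regular reflex exactly, so the pair is cognate.

yes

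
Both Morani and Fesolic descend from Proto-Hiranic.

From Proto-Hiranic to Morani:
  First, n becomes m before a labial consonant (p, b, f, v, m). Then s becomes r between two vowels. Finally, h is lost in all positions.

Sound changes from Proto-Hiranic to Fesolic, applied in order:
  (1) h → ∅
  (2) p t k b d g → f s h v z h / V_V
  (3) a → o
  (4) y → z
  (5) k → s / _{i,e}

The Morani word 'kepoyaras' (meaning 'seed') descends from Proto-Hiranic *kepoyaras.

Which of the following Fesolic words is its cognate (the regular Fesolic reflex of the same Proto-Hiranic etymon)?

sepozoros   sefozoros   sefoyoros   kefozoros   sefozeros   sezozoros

Fesolic: start from *kepoyaras.
  rule 1: no change — kepoyaras
  rule 2 (intervocalic lenition): kepoyaras → kefoyaras
  rule 3 (vowel merger): kefoyaras → kefoyoros
  rule 4 (unconditioned shift): kefoyoros → kefozoros
  rule 5 (palatalisation): kefozoros → sefozoros
  ⇒ Fesolic sefozoros
Only 'sefozoros' matches the regular Fesolic development of *kepoyaras.

sefozoros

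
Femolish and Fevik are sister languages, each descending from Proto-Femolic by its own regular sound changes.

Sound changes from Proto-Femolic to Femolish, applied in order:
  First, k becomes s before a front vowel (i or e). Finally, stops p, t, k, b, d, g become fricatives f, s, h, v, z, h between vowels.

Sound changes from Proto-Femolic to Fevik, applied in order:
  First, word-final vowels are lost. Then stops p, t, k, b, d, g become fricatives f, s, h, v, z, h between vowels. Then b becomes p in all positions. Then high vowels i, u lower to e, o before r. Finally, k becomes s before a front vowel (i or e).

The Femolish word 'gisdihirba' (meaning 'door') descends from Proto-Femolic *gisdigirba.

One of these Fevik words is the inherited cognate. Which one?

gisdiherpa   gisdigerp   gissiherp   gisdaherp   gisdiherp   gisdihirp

Fevik: *gisdigirba
  gisdigirba → gisdigirb   [apocope]
  gisdigirb → gisdihirb   [intervocalic lenition]
  gisdihirb → gisdihirp   [unconditioned shift]
  gisdihirp → gisdiherp   [pre-rhotic lowering]
  gisdiherp (rule 5 does not apply)
  giving Fevik gisdiherp.

gisdiherp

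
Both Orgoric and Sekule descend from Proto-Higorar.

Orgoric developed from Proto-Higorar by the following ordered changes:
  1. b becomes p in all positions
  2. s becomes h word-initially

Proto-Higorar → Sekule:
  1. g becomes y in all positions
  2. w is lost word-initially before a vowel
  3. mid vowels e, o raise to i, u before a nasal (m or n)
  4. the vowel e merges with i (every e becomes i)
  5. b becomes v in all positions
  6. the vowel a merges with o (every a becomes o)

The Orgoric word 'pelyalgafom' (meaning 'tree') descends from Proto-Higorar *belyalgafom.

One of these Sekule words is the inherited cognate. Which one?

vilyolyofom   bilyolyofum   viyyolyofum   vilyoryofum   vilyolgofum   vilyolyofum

vilyolyofum

Sekule: start from *belyalgafom.
  rule 1 (unconditioned shift): belyalgafom → belyalyafom
  rule 2: no change — belyalyafom
  rule 3 (pre-nasal raising): belyalyafom → belyalyafum
  rule 4 (vowel merger): belyalyafum → bilyalyafum
  rule 5 (unconditioned shift): bilyalyafum → vilyalyafum
  rule 6 (vowel merger): vilyalyafum → vilyolyofum
  ⇒ Sekule vilyolyofum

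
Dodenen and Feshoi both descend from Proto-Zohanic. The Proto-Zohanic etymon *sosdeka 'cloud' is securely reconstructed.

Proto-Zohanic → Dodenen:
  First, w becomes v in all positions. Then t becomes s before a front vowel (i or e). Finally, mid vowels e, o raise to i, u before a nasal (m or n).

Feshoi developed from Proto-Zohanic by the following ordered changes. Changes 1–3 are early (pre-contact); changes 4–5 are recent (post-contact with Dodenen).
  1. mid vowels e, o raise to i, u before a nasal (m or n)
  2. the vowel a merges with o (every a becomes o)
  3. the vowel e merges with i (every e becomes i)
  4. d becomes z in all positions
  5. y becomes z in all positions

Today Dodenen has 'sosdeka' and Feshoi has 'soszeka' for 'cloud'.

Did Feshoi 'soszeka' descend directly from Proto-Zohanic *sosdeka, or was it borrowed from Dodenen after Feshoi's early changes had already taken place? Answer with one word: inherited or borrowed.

borrowed

If inherited, *sosdeka would pass through all of Feshoi's changes:
Feshoi: *sosdeka
  sosdeka (rule 1 does not apply)
  sosdeka → sosdeko   [vowel merger]
  sosdeko → sosdiko   [vowel merger]
  sosdiko → sosziko   [unconditioned shift]
  sosziko (rule 5 does not apply)
  giving Feshoi sosziko.
If borrowed from Dodenen 'sosdeka' after the early changes, it would undergo only the recent ones:
  rule 4 (unconditioned shift): sosdeka → soszeka
  rule 5 (unconditioned shift): no change (soszeka)
  ⇒ as a loan: soszeka
Feshoi 'soszeka' matches the loan outcome 'soszeka', not the inherited 'sosziko' — it skipped the early Feshoi changes, so it was borrowed from Dodenen.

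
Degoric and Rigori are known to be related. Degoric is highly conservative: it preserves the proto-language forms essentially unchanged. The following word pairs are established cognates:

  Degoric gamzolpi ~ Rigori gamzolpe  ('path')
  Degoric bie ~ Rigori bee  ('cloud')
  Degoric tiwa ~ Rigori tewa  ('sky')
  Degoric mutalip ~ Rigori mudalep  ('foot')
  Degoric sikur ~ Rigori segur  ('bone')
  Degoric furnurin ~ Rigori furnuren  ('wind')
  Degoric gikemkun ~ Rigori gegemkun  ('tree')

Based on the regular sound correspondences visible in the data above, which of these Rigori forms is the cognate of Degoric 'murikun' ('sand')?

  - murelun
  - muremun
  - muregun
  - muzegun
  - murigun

muregun

tiwa ~ tewa, sikur ~ segur — Degoric i corresponds to Rigori e after a consonant, before a consonant other than r, m, n, p, b, f, v.
sikur ~ segur — Degoric k corresponds to Rigori g between vowels (before a back vowel).
Applying these to Degoric 'murikun':
  murikun → murekun   (i→e after a consonant, before a consonant other than r, m, n, p, b, f, v)
  murekun → muregun   (k→g between vowels (before a back vowel))
So the Rigori cognate is 'muregun'.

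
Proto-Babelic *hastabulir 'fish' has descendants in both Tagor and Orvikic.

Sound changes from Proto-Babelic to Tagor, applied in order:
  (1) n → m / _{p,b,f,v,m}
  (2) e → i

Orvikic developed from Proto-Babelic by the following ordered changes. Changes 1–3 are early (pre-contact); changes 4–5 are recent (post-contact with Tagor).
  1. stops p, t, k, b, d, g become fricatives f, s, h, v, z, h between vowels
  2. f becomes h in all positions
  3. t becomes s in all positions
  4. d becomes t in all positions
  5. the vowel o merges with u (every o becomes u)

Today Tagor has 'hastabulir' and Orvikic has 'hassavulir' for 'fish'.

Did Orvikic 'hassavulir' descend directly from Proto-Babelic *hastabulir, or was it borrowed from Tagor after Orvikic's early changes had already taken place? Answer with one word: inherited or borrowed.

inherited

If inherited, *hastabulir would pass through all of Orvikic's changes:
Orvikic: start from *hastabulir.
  rule 1 (intervocalic lenition): hastabulir → hastavulir
  rule 2: no change — hastavulir
  rule 3 (unconditioned shift): hastavulir → hassavulir
  rule 4: no change — hassavulir
  rule 5: no change — hassavulir
  ⇒ Orvikic hassavulir
If borrowed from Tagor 'hastabulir' after the early changes, it would undergo only the recent ones:
  rule 4 (unconditioned shift): no change (hastabulir)
  rule 5 (vowel merger): no change (hastabulir)
  ⇒ as a loan: hastabulir
Orvikic 'hassavulir' matches the inherited outcome exactly, so it is an inherited cognate, not a loan.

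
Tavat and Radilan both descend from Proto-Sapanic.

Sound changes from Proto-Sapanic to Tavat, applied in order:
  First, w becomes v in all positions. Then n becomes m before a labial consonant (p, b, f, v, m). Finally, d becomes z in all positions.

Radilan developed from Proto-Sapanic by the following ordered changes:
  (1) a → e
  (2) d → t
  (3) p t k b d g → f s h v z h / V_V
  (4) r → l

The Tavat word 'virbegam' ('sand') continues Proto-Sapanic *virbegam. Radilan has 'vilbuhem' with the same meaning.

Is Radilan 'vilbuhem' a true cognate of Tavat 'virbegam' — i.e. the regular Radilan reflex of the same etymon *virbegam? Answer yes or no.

Derive the expected Radilan reflex of *virbegam:
Radilan: start from *virbegam.
  rule 1 (vowel merger): virbegam → virbegem
  rule 2: no change — virbegem
  rule 3 (intervocalic lenition): virbegem → virbehem
  rule 4 (unconditioned shift): virbehem → vilbehem
  ⇒ Radilan vilbehem
The regular Radilan reflex would be 'vilbehem', but the attested form is 'vilbuhem'. The correspondence is irregular, so they are not cognates (the Radilan form has a different source).

no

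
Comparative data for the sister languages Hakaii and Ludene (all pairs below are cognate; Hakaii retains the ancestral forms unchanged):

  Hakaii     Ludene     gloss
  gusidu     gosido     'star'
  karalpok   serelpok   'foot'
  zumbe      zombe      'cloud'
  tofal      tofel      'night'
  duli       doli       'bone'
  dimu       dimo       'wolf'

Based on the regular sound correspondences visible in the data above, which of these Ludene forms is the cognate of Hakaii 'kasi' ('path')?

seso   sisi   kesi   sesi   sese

karalpok ~ serelpok — Hakaii k corresponds to Ludene s word-initially before a back vowel.
karalpok ~ serelpok, tofal ~ tofel — Hakaii a corresponds to Ludene e after a consonant, before a consonant other than r, m, n, p, b, f, v.
Applying these to Hakaii 'kasi':
  kasi → sasi   (k→s word-initially before a back vowel)
  sasi → sesi   (a→e after a consonant, before a consonant other than r, m, n, p, b, f, v)
So the Ludene cognate is 'sesi'.

sesi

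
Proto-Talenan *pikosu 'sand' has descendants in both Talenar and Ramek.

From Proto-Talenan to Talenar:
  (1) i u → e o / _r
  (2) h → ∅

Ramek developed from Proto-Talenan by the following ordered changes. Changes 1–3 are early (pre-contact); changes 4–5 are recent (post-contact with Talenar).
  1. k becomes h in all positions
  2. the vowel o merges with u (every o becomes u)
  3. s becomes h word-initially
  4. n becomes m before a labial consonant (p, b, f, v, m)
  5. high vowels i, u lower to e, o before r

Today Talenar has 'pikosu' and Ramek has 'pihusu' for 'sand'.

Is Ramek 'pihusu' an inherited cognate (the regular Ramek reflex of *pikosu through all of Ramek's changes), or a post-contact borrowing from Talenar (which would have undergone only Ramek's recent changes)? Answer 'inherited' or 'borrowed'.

inherited

If inherited, *pikosu would pass through all of Ramek's changes:
Ramek: *pikosu
  pikosu → pihosu   [unconditioned shift]
  pihosu → pihusu   [vowel merger]
  pihusu (rule 3 does not apply)
  pihusu (rule 4 does not apply)
  pihusu (rule 5 does not apply)
  giving Ramek pihusu.
If borrowed from Talenar 'pikosu' after the early changes, it would undergo only the recent ones:
  rule 4 (nasal place assimilation): no change (pikosu)
  rule 5 (pre-rhotic lowering): no change (pikosu)
  ⇒ as a loan: pikosu
Ramek 'pihusu' matches the inherited outcome exactly, so it is an inherited cognate, not a loan.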